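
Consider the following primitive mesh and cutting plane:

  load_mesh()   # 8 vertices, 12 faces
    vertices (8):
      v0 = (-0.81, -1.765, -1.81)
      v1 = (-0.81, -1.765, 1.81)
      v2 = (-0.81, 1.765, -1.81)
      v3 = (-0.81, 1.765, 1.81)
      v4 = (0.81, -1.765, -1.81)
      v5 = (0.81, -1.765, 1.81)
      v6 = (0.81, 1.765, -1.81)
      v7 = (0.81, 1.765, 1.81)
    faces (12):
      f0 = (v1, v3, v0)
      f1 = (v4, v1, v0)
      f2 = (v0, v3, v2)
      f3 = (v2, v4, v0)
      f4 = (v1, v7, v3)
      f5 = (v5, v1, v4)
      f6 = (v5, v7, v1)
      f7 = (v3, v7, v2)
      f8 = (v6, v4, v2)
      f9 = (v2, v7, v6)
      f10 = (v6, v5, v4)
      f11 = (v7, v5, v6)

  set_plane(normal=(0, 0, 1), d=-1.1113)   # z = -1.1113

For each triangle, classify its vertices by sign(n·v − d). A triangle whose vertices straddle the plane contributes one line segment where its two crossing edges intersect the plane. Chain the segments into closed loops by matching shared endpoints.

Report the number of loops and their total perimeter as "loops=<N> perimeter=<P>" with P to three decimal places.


loops=1 perimeter=10.300

Straddling triangles (8 of 12):
  (v1,v3,v0) [++-] → (-0.81, -1.08367, -1.1113)–(-0.81, -1.765, -1.1113)  len=0.6813
  (v4,v1,v0) [-+-] → (0.497322, -1.765, -1.1113)–(-0.81, -1.765, -1.1113)  len=1.3073
  (v0,v3,v2) [-+-] → (-0.81, -1.08367, -1.1113)–(-0.81, 1.765, -1.1113)  len=2.8487
  (v5,v1,v4) [++-] → (0.497322, -1.765, -1.1113)–(0.81, -1.765, -1.1113)  len=0.3127
  (v3,v7,v2) [++-] → (-0.497322, 1.765, -1.1113)–(-0.81, 1.765, -1.1113)  len=0.3127
  (v2,v7,v6) [-+-] → (-0.497322, 1.765, -1.1113)–(0.81, 1.765, -1.1113)  len=1.3073
  (v6,v5,v4) [-+-] → (0.81, 1.08367, -1.1113)–(0.81, -1.765, -1.1113)  len=2.8487
  (v7,v5,v6) [++-] → (0.81, 1.08367, -1.1113)–(0.81, 1.765, -1.1113)  len=0.6813

Chained into 1 loop(s):
  loop 1: 8 segments, perimeter = 10.3000
Total perimeter = 10.300


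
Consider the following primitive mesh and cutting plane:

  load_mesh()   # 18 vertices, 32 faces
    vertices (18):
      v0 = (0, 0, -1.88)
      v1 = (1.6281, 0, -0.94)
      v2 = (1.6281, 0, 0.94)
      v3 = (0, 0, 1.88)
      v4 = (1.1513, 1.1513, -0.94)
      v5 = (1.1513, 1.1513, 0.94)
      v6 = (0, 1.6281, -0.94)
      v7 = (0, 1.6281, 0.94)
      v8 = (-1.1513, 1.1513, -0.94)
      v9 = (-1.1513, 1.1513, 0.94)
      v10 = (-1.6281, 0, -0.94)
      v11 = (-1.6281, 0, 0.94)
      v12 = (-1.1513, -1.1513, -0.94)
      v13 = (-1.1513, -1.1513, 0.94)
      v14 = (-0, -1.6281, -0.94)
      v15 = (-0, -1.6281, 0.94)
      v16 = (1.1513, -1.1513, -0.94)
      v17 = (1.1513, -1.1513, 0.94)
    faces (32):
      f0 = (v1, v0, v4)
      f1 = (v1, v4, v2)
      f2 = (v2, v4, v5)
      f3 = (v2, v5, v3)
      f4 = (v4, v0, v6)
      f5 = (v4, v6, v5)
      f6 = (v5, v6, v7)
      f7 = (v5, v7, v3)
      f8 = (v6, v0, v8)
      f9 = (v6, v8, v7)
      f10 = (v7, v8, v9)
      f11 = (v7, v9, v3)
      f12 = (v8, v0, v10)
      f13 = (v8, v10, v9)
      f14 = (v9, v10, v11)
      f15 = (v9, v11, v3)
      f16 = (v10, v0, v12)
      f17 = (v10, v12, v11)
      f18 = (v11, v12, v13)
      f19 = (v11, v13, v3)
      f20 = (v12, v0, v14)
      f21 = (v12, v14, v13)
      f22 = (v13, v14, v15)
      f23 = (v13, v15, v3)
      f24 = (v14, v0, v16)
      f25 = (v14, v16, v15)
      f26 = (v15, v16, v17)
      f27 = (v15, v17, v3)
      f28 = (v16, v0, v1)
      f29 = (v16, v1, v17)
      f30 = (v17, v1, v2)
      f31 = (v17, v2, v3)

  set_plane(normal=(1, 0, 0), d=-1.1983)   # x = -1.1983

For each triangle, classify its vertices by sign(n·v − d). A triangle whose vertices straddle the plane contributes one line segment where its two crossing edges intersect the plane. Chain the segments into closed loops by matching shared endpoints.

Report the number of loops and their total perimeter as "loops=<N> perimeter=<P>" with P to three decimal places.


Straddling triangles (8 of 32):
  (v8,v0,v10) [++-] → (-1.1983, 0, -1.18815)–(-1.1983, 1.03781, -0.94)  len=1.0671
  (v8,v10,v9) [+-+] → (-1.1983, 1.03781, -0.94)–(-1.1983, 1.03781, 0.754681)  len=1.6947
  (v9,v10,v11) [+--] → (-1.1983, 1.03781, 0.754681)–(-1.1983, 1.03781, 0.94)  len=0.1853
  (v9,v11,v3) [+-+] → (-1.1983, 1.03781, 0.94)–(-1.1983, 0, 1.18815)  len=1.0671
  (v10,v0,v12) [-++] → (-1.1983, 0, -1.18815)–(-1.1983, -1.03781, -0.94)  len=1.0671
  (v10,v12,v11) [-+-] → (-1.1983, -1.03781, -0.94)–(-1.1983, -1.03781, -0.754681)  len=0.1853
  (v11,v12,v13) [-++] → (-1.1983, -1.03781, -0.754681)–(-1.1983, -1.03781, 0.94)  len=1.6947
  (v11,v13,v3) [-++] → (-1.1983, -1.03781, 0.94)–(-1.1983, 0, 1.18815)  len=1.0671

Chained into 1 loop(s):
  loop 1: 8 segments, perimeter = 8.0283
Total perimeter = 8.028

loops=1 perimeter=8.028


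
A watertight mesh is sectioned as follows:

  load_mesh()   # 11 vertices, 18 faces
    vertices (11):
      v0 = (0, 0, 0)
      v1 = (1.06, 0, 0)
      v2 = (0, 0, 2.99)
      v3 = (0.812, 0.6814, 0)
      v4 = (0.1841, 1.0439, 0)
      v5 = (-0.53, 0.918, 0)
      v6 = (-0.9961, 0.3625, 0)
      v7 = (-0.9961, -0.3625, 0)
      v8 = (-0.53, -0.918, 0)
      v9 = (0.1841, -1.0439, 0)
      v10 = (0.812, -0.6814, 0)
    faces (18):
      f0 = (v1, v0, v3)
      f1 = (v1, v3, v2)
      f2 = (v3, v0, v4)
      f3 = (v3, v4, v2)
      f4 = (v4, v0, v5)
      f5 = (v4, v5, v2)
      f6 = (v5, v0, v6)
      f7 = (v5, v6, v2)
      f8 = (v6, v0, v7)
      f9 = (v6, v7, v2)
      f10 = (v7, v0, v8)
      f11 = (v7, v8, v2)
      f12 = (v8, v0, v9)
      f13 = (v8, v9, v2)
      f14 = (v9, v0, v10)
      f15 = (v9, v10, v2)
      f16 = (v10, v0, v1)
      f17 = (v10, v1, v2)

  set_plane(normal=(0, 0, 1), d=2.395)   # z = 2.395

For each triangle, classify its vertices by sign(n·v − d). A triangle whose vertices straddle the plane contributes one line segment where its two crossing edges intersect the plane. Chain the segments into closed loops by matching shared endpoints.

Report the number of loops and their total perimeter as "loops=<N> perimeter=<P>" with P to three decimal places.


loops=1 perimeter=1.299

Straddling triangles (9 of 18):
  (v1,v3,v2) [--+] → (0.161585, 0.135596, 2.395)–(0.210936, 0, 2.395)  len=0.1443
  (v3,v4,v2) [--+] → (0.0366353, 0.207733, 2.395)–(0.161585, 0.135596, 2.395)  len=0.1443
  (v4,v5,v2) [--+] → (-0.105468, 0.182679, 2.395)–(0.0366353, 0.207733, 2.395)  len=0.1443
  (v5,v6,v2) [--+] → (-0.198221, 0.0721363, 2.395)–(-0.105468, 0.182679, 2.395)  len=0.1443
  (v6,v7,v2) [--+] → (-0.198221, -0.0721363, 2.395)–(-0.198221, 0.0721363, 2.395)  len=0.1443
  (v7,v8,v2) [--+] → (-0.105468, -0.182679, 2.395)–(-0.198221, -0.0721363, 2.395)  len=0.1443
  (v8,v9,v2) [--+] → (0.0366353, -0.207733, 2.395)–(-0.105468, -0.182679, 2.395)  len=0.1443
  (v9,v10,v2) [--+] → (0.161585, -0.135596, 2.395)–(0.0366353, -0.207733, 2.395)  len=0.1443
  (v10,v1,v2) [--+] → (0.210936, 0, 2.395)–(0.161585, -0.135596, 2.395)  len=0.1443

Chained into 1 loop(s):
  loop 1: 9 segments, perimeter = 1.2986
Total perimeter = 1.299


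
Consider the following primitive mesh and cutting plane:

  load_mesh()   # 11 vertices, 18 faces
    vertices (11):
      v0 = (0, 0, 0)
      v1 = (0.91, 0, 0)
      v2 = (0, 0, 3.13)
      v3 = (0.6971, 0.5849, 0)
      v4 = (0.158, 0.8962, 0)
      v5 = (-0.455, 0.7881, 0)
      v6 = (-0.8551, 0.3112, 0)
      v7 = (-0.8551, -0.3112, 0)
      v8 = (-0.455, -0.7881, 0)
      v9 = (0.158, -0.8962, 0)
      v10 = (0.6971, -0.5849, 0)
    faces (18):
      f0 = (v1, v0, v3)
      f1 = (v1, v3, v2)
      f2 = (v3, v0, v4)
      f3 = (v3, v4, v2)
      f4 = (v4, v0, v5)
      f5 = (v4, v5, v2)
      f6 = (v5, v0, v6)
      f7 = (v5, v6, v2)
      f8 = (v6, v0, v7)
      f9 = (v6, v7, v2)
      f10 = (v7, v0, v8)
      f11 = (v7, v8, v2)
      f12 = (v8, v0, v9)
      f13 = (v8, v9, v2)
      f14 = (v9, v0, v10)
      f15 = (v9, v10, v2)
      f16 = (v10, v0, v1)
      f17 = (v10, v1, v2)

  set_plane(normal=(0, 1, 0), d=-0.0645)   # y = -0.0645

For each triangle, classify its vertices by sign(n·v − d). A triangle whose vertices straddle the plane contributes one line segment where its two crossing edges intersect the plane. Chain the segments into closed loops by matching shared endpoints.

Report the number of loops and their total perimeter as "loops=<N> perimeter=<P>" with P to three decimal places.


loops=1 perimeter=7.825

Straddling triangles (10 of 18):
  (v6,v0,v7) [++-] → (-0.17723, -0.0645, 0)–(-0.8551, -0.0645, 0)  len=0.6779
  (v6,v7,v2) [+-+] → (-0.8551, -0.0645, 0)–(-0.17723, -0.0645, 2.48127)  len=2.5722
  (v7,v0,v8) [-+-] → (-0.17723, -0.0645, 0)–(-0.0372383, -0.0645, 0)  len=0.1400
  (v7,v8,v2) [--+] → (-0.0372383, -0.0645, 2.87383)–(-0.17723, -0.0645, 2.48127)  len=0.4168
  (v8,v0,v9) [-+-] → (-0.0372383, -0.0645, 0)–(0.0113713, -0.0645, 0)  len=0.0486
  (v8,v9,v2) [--+] → (0.0113713, -0.0645, 2.90473)–(-0.0372383, -0.0645, 2.87383)  len=0.0576
  (v9,v0,v10) [-+-] → (0.0113713, -0.0645, 0)–(0.0768729, -0.0645, 0)  len=0.0655
  (v9,v10,v2) [--+] → (0.0768729, -0.0645, 2.78484)–(0.0113713, -0.0645, 2.90473)  len=0.1366
  (v10,v0,v1) [-++] → (0.0768729, -0.0645, 0)–(0.886522, -0.0645, 0)  len=0.8096
  (v10,v1,v2) [-++] → (0.886522, -0.0645, 0)–(0.0768729, -0.0645, 2.78484)  len=2.9001

Chained into 1 loop(s):
  loop 1: 10 segments, perimeter = 7.8250
Total perimeter = 7.825


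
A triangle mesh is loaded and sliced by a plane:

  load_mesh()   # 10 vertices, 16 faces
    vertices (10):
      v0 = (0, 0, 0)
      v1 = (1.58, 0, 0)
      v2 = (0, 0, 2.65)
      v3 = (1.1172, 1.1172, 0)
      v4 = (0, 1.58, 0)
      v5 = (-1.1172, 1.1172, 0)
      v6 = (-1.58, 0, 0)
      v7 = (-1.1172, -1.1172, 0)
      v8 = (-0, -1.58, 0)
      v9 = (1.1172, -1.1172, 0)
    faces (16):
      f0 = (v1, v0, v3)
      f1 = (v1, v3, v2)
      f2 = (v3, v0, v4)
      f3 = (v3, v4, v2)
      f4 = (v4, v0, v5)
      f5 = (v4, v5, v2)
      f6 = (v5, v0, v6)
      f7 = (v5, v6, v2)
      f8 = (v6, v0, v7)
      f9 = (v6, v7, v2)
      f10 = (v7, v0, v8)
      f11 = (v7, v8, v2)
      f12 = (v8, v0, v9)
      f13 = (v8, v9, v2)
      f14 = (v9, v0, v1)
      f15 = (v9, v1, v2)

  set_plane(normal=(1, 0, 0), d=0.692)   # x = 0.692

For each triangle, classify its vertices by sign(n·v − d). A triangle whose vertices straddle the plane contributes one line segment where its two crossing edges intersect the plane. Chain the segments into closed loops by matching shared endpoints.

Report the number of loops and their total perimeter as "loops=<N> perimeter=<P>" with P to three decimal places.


loops=1 perimeter=6.620

Straddling triangles (8 of 16):
  (v1,v0,v3) [+-+] → (0.692, 0, 0)–(0.692, 0.692, 0)  len=0.6920
  (v1,v3,v2) [++-] → (0.692, 0.692, 1.00858)–(0.692, 0, 1.48937)  len=0.8426
  (v3,v0,v4) [+--] → (0.692, 0.692, 0)–(0.692, 1.29334, 0)  len=0.6013
  (v3,v4,v2) [+--] → (0.692, 1.29334, 0)–(0.692, 0.692, 1.00858)  len=1.1742
  (v8,v0,v9) [--+] → (0.692, -0.692, 0)–(0.692, -1.29334, 0)  len=0.6013
  (v8,v9,v2) [-+-] → (0.692, -1.29334, 0)–(0.692, -0.692, 1.00858)  len=1.1742
  (v9,v0,v1) [+-+] → (0.692, -0.692, 0)–(0.692, 0, 0)  len=0.6920
  (v9,v1,v2) [++-] → (0.692, 0, 1.48937)–(0.692, -0.692, 1.00858)  len=0.8426

Chained into 1 loop(s):
  loop 1: 8 segments, perimeter = 6.6204
Total perimeter = 6.620


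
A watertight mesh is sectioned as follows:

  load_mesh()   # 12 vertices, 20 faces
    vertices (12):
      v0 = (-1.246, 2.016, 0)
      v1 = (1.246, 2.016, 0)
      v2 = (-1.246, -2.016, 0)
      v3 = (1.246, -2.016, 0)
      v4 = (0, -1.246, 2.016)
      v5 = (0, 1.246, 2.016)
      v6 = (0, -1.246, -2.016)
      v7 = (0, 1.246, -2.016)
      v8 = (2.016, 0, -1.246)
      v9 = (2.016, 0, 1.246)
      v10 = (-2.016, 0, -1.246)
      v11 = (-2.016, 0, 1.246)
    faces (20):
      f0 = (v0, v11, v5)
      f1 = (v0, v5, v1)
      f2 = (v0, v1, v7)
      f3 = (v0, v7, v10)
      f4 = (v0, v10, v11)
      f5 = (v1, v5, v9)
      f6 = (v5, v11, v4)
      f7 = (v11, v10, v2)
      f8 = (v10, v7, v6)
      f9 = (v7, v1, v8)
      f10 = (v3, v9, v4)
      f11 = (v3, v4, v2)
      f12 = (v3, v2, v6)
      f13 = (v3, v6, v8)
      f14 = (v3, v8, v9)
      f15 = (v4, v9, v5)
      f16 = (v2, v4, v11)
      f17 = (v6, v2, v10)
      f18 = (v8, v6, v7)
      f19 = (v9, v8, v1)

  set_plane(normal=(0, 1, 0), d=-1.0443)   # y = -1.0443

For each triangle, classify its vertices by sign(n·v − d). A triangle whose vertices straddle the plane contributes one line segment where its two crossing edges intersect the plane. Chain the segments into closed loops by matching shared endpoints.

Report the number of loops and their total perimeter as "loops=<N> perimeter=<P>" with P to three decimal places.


loops=1 perimeter=11.101

Straddling triangles (10 of 20):
  (v5,v11,v4) [++-] → (-0.326346, -1.0443, 1.89135)–(0, -1.0443, 2.016)  len=0.3493
  (v11,v10,v2) [++-] → (-1.61714, -1.0443, -0.600565)–(-1.61714, -1.0443, 0.600565)  len=1.2011
  (v10,v7,v6) [++-] → (0, -1.0443, -2.016)–(-0.326346, -1.0443, -1.89135)  len=0.3493
  (v3,v9,v4) [-+-] → (1.61714, -1.0443, 0.600565)–(0.326346, -1.0443, 1.89135)  len=1.8255
  (v3,v6,v8) [--+] → (0.326346, -1.0443, -1.89135)–(1.61714, -1.0443, -0.600565)  len=1.8255
  (v3,v8,v9) [-++] → (1.61714, -1.0443, -0.600565)–(1.61714, -1.0443, 0.600565)  len=1.2011
  (v4,v9,v5) [-++] → (0.326346, -1.0443, 1.89135)–(0, -1.0443, 2.016)  len=0.3493
  (v2,v4,v11) [--+] → (-0.326346, -1.0443, 1.89135)–(-1.61714, -1.0443, 0.600565)  len=1.8255
  (v6,v2,v10) [--+] → (-1.61714, -1.0443, -0.600565)–(-0.326346, -1.0443, -1.89135)  len=1.8255
  (v8,v6,v7) [+-+] → (0.326346, -1.0443, -1.89135)–(0, -1.0443, -2.016)  len=0.3493

Chained into 1 loop(s):
  loop 1: 10 segments, perimeter = 11.1014
Total perimeter = 11.101


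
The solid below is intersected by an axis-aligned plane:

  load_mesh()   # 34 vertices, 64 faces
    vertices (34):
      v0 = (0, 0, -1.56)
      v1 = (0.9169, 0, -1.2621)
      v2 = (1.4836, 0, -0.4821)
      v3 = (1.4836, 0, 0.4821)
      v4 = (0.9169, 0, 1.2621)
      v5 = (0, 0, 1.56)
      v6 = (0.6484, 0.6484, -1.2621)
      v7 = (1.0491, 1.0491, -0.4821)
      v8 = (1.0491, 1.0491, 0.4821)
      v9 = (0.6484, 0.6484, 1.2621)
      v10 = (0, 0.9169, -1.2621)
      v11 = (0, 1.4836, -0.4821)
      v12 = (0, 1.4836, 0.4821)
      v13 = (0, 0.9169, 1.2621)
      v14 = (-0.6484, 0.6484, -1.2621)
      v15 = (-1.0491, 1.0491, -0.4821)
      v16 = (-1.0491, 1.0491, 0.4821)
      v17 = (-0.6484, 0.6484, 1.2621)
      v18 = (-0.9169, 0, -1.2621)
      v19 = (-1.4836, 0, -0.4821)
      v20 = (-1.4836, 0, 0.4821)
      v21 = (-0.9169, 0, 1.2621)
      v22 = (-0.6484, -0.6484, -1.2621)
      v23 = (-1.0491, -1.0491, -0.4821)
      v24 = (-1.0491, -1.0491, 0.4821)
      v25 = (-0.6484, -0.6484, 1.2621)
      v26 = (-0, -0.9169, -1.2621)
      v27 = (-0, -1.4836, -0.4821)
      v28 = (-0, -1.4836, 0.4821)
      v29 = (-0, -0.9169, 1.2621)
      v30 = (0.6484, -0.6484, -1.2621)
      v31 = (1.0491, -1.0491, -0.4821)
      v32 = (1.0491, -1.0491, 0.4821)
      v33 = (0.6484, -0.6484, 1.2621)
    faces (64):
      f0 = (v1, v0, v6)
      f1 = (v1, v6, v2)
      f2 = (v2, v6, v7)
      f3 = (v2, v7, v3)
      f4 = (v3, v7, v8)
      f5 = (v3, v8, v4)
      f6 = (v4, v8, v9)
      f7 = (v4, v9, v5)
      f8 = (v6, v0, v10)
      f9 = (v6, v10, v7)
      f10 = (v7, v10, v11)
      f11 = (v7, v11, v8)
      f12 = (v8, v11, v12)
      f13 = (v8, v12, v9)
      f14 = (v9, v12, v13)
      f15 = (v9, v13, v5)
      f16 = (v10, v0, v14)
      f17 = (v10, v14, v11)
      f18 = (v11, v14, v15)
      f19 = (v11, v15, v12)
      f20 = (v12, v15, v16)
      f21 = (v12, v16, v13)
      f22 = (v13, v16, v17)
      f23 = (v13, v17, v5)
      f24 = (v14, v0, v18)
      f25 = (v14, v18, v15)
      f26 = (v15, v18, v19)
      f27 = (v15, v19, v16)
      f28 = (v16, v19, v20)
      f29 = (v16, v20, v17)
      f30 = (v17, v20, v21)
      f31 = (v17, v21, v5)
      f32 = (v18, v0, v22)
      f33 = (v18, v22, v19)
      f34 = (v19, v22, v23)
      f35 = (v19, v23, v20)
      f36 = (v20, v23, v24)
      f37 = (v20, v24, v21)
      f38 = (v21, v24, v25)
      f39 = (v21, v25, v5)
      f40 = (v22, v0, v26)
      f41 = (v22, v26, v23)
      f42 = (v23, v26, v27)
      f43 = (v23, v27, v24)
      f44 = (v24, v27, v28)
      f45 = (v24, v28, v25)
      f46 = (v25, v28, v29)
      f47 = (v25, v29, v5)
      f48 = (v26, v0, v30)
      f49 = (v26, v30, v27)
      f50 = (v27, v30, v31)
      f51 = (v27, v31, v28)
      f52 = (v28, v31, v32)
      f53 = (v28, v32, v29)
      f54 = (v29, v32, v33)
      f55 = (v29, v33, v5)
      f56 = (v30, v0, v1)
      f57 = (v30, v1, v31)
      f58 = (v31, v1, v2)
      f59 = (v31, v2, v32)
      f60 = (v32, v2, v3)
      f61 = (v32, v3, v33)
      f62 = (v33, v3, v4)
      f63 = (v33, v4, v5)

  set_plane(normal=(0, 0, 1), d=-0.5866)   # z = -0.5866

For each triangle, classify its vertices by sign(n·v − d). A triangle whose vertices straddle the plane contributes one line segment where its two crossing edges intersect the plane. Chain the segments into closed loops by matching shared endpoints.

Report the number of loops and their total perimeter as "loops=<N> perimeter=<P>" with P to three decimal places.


loops=1 perimeter=8.619

Straddling triangles (16 of 64):
  (v1,v6,v2) [--+] → (1.3717, 0.086869, -0.5866)–(1.40768, 0, -0.5866)  len=0.0940
  (v2,v6,v7) [+-+] → (1.3717, 0.086869, -0.5866)–(0.995416, 0.995416, -0.5866)  len=0.9834
  (v6,v10,v7) [--+] → (0.908547, 1.03139, -0.5866)–(0.995416, 0.995416, -0.5866)  len=0.0940
  (v7,v10,v11) [+-+] → (0.908547, 1.03139, -0.5866)–(0, 1.40768, -0.5866)  len=0.9834
  (v10,v14,v11) [--+] → (-0.086869, 1.3717, -0.5866)–(0, 1.40768, -0.5866)  len=0.0940
  (v11,v14,v15) [+-+] → (-0.086869, 1.3717, -0.5866)–(-0.995416, 0.995416, -0.5866)  len=0.9834
  (v14,v18,v15) [--+] → (-1.03139, 0.908547, -0.5866)–(-0.995416, 0.995416, -0.5866)  len=0.0940
  (v15,v18,v19) [+-+] → (-1.03139, 0.908547, -0.5866)–(-1.40768, 0, -0.5866)  len=0.9834
  (v18,v22,v19) [--+] → (-1.3717, -0.086869, -0.5866)–(-1.40768, 0, -0.5866)  len=0.0940
  (v19,v22,v23) [+-+] → (-1.3717, -0.086869, -0.5866)–(-0.995416, -0.995416, -0.5866)  len=0.9834
  (v22,v26,v23) [--+] → (-0.908547, -1.03139, -0.5866)–(-0.995416, -0.995416, -0.5866)  len=0.0940
  (v23,v26,v27) [+-+] → (-0.908547, -1.03139, -0.5866)–(0, -1.40768, -0.5866)  len=0.9834
  (v26,v30,v27) [--+] → (0.086869, -1.3717, -0.5866)–(0, -1.40768, -0.5866)  len=0.0940
  (v27,v30,v31) [+-+] → (0.086869, -1.3717, -0.5866)–(0.995416, -0.995416, -0.5866)  len=0.9834
  (v30,v1,v31) [--+] → (1.03139, -0.908547, -0.5866)–(0.995416, -0.995416, -0.5866)  len=0.0940
  (v31,v1,v2) [+-+] → (1.03139, -0.908547, -0.5866)–(1.40768, 0, -0.5866)  len=0.9834

Chained into 1 loop(s):
  loop 1: 16 segments, perimeter = 8.6193
Total perimeter = 8.619


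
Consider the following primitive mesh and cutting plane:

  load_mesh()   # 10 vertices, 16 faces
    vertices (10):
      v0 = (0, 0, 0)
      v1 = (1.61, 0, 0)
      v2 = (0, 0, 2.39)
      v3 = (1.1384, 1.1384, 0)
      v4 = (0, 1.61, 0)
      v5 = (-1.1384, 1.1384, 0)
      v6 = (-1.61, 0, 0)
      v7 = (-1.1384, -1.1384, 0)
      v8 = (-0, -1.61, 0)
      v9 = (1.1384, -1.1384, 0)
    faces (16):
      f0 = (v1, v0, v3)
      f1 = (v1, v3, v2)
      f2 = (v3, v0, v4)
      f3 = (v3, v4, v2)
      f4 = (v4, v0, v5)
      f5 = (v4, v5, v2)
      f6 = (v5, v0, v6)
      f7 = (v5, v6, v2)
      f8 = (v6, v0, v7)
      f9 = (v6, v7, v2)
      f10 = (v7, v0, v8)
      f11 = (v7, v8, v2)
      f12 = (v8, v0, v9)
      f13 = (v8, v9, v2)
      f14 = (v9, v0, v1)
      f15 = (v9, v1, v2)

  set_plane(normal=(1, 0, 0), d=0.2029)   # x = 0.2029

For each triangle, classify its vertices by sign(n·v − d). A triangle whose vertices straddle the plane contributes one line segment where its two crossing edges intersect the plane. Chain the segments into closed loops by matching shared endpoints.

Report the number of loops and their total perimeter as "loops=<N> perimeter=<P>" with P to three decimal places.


Straddling triangles (8 of 16):
  (v1,v0,v3) [+-+] → (0.2029, 0, 0)–(0.2029, 0.2029, 0)  len=0.2029
  (v1,v3,v2) [++-] → (0.2029, 0.2029, 1.96402)–(0.2029, 0, 2.0888)  len=0.2382
  (v3,v0,v4) [+--] → (0.2029, 0.2029, 0)–(0.2029, 1.52595, 0)  len=1.3230
  (v3,v4,v2) [+--] → (0.2029, 1.52595, 0)–(0.2029, 0.2029, 1.96402)  len=2.3681
  (v8,v0,v9) [--+] → (0.2029, -0.2029, 0)–(0.2029, -1.52595, 0)  len=1.3230
  (v8,v9,v2) [-+-] → (0.2029, -1.52595, 0)–(0.2029, -0.2029, 1.96402)  len=2.3681
  (v9,v0,v1) [+-+] → (0.2029, -0.2029, 0)–(0.2029, 0, 0)  len=0.2029
  (v9,v1,v2) [++-] → (0.2029, 0, 2.0888)–(0.2029, -0.2029, 1.96402)  len=0.2382

Chained into 1 loop(s):
  loop 1: 8 segments, perimeter = 8.2645
Total perimeter = 8.264

loops=1 perimeter=8.264


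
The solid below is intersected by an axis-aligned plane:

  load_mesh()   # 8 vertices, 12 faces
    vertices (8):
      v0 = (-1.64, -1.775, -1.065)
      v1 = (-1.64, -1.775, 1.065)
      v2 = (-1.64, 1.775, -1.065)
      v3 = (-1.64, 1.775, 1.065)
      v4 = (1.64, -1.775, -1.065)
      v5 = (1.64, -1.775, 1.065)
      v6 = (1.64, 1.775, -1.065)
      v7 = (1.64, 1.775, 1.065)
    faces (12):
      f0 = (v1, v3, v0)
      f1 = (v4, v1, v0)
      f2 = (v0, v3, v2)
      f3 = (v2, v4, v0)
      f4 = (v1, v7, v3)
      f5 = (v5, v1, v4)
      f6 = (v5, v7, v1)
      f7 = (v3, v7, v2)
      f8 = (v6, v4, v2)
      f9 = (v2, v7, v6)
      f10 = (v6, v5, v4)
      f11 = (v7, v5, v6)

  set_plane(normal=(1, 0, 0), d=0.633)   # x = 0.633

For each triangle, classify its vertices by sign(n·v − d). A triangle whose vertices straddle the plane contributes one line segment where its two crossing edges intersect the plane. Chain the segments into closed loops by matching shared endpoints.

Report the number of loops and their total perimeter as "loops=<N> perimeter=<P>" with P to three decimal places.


Straddling triangles (8 of 12):
  (v4,v1,v0) [+--] → (0.633, -1.775, -0.411064)–(0.633, -1.775, -1.065)  len=0.6539
  (v2,v4,v0) [-+-] → (0.633, -0.685107, -1.065)–(0.633, -1.775, -1.065)  len=1.0899
  (v1,v7,v3) [-+-] → (0.633, 0.685107, 1.065)–(0.633, 1.775, 1.065)  len=1.0899
  (v5,v1,v4) [+-+] → (0.633, -1.775, 1.065)–(0.633, -1.775, -0.411064)  len=1.4761
  (v5,v7,v1) [++-] → (0.633, 0.685107, 1.065)–(0.633, -1.775, 1.065)  len=2.4601
  (v3,v7,v2) [-+-] → (0.633, 1.775, 1.065)–(0.633, 1.775, 0.411064)  len=0.6539
  (v6,v4,v2) [++-] → (0.633, -0.685107, -1.065)–(0.633, 1.775, -1.065)  len=2.4601
  (v2,v7,v6) [-++] → (0.633, 1.775, 0.411064)–(0.633, 1.775, -1.065)  len=1.4761

Chained into 1 loop(s):
  loop 1: 8 segments, perimeter = 11.3600
Total perimeter = 11.360

loops=1 perimeter=11.360


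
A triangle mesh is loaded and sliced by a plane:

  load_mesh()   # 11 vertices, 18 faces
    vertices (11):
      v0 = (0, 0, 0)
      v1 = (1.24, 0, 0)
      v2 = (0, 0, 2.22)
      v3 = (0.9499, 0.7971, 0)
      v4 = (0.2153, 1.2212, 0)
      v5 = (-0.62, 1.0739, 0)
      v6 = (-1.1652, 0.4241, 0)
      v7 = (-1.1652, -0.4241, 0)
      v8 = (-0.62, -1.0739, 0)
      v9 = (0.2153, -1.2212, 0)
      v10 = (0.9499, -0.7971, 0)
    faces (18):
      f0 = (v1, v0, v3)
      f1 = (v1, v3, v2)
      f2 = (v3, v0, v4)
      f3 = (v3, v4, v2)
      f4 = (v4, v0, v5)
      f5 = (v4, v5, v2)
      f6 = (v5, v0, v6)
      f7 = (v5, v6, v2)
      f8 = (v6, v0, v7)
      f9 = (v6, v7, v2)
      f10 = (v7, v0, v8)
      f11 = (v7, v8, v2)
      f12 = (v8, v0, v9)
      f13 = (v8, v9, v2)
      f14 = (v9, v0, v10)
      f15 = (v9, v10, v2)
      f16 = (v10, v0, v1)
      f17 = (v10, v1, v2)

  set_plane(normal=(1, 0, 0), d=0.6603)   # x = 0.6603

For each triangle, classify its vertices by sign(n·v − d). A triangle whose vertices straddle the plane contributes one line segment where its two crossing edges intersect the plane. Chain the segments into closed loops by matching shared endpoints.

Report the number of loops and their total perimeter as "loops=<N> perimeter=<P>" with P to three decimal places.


Straddling triangles (8 of 18):
  (v1,v0,v3) [+-+] → (0.6603, 0, 0)–(0.6603, 0.554085, 0)  len=0.5541
  (v1,v3,v2) [++-] → (0.6603, 0.554085, 0.676821)–(0.6603, 0, 1.03785)  len=0.6613
  (v3,v0,v4) [+--] → (0.6603, 0.554085, 0)–(0.6603, 0.964292, 0)  len=0.4102
  (v3,v4,v2) [+--] → (0.6603, 0.964292, 0)–(0.6603, 0.554085, 0.676821)  len=0.7914
  (v9,v0,v10) [--+] → (0.6603, -0.554085, 0)–(0.6603, -0.964292, 0)  len=0.4102
  (v9,v10,v2) [-+-] → (0.6603, -0.964292, 0)–(0.6603, -0.554085, 0.676821)  len=0.7914
  (v10,v0,v1) [+-+] → (0.6603, -0.554085, 0)–(0.6603, 0, 0)  len=0.5541
  (v10,v1,v2) [++-] → (0.6603, 0, 1.03785)–(0.6603, -0.554085, 0.676821)  len=0.6613

Chained into 1 loop(s):
  loop 1: 8 segments, perimeter = 4.8341
Total perimeter = 4.834

loops=1 perimeter=4.834


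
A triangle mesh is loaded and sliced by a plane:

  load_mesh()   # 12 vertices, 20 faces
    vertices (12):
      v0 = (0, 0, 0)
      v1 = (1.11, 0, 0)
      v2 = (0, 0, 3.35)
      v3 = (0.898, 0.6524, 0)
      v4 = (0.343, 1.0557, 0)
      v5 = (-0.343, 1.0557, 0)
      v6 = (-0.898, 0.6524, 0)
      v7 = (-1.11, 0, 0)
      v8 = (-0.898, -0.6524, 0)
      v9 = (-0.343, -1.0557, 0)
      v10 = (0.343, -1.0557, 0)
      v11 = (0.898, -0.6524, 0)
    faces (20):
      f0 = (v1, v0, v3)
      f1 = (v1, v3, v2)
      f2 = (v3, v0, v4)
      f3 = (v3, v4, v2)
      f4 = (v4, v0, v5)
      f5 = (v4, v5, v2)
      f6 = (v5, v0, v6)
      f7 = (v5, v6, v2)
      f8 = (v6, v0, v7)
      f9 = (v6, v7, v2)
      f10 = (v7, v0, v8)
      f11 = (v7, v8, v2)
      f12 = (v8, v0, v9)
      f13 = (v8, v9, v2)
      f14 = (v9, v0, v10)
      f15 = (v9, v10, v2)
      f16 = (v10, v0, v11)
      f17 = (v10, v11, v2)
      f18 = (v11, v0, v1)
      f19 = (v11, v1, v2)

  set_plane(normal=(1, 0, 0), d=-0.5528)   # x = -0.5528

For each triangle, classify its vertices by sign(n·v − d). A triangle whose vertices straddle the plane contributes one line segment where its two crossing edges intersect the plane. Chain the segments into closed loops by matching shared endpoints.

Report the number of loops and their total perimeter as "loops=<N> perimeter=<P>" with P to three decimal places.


loops=1 perimeter=5.696

Straddling triangles (8 of 20):
  (v5,v0,v6) [++-] → (-0.5528, 0.401611, 0)–(-0.5528, 0.903245, 0)  len=0.5016
  (v5,v6,v2) [+-+] → (-0.5528, 0.903245, 0)–(-0.5528, 0.401611, 1.28777)  len=1.3820
  (v6,v0,v7) [-+-] → (-0.5528, 0.401611, 0)–(-0.5528, 0, 0)  len=0.4016
  (v6,v7,v2) [--+] → (-0.5528, 0, 1.68164)–(-0.5528, 0.401611, 1.28777)  len=0.5625
  (v7,v0,v8) [-+-] → (-0.5528, 0, 0)–(-0.5528, -0.401611, 0)  len=0.4016
  (v7,v8,v2) [--+] → (-0.5528, -0.401611, 1.28777)–(-0.5528, 0, 1.68164)  len=0.5625
  (v8,v0,v9) [-++] → (-0.5528, -0.401611, 0)–(-0.5528, -0.903245, 0)  len=0.5016
  (v8,v9,v2) [-++] → (-0.5528, -0.903245, 0)–(-0.5528, -0.401611, 1.28777)  len=1.3820

Chained into 1 loop(s):
  loop 1: 8 segments, perimeter = 5.6956
Total perimeter = 5.696


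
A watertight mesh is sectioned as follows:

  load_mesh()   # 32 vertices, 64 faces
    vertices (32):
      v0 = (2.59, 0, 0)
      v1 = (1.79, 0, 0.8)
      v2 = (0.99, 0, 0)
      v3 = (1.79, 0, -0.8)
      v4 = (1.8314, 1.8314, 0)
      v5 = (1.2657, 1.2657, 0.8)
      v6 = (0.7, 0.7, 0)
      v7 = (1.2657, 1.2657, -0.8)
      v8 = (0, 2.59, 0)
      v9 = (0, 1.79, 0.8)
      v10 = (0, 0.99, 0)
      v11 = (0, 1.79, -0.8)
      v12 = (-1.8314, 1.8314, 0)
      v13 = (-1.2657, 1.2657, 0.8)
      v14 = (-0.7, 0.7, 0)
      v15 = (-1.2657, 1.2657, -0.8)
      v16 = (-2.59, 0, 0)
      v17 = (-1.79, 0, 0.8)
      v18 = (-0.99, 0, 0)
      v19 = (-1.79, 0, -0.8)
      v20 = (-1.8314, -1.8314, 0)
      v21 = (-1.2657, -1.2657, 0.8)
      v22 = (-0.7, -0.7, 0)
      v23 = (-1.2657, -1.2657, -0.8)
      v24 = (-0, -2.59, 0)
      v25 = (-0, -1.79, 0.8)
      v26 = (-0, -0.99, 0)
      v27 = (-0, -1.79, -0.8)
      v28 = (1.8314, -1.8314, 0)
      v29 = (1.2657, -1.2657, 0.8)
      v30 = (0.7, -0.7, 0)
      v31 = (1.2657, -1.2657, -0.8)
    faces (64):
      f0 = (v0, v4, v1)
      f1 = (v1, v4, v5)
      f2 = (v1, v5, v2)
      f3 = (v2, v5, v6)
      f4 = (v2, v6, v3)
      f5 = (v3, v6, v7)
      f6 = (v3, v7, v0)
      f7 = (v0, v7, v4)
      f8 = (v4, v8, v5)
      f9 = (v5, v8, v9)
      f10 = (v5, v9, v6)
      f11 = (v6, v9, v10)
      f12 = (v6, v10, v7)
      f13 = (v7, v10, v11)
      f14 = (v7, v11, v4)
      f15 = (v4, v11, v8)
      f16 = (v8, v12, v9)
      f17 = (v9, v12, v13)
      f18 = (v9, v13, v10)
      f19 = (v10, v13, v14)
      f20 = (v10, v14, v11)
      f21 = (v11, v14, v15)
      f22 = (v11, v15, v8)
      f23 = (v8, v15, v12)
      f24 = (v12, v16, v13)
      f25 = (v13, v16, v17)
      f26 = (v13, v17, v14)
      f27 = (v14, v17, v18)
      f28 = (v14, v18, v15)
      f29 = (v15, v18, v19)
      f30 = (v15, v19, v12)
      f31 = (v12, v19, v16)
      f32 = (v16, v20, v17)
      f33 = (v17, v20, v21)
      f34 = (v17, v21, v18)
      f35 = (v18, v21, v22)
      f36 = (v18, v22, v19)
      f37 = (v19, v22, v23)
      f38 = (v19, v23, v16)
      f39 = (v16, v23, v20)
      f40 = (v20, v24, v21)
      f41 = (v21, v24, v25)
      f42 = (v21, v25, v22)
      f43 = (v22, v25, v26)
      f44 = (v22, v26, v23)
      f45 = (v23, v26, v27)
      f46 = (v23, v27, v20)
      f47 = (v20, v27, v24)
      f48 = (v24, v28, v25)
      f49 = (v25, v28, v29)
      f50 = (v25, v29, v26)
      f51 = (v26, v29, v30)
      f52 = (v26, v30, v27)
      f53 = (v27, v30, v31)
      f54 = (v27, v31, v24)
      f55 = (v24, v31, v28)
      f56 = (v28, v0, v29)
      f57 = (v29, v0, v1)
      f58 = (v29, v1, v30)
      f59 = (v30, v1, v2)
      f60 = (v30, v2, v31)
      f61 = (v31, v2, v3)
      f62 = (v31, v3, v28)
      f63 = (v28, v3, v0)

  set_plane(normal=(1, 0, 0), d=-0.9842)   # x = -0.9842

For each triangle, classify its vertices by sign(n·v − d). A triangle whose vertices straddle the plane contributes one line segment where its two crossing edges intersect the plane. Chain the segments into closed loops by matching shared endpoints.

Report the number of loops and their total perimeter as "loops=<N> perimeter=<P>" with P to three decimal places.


Straddling triangles (20 of 64):
  (v8,v12,v9) [+-+] → (-0.9842, 2.18233, 0)–(-0.9842, 1.81225, 0.370078)  len=0.5234
  (v9,v12,v13) [+--] → (-0.9842, 1.81225, 0.370078)–(-0.9842, 1.38231, 0.8)  len=0.6080
  (v9,v13,v10) [+-+] → (-0.9842, 1.38231, 0.8)–(-0.9842, 1.20438, 0.622075)  len=0.2516
  (v10,v13,v14) [+-+] → (-0.9842, 1.20438, 0.622075)–(-0.9842, 0.9842, 0.401909)  len=0.3114
  (v11,v14,v15) [++-] → (-0.9842, 0.9842, -0.401909)–(-0.9842, 1.38231, -0.8)  len=0.5630
  (v11,v15,v8) [+-+] → (-0.9842, 1.38231, -0.8)–(-0.9842, 1.56023, -0.622075)  len=0.2516
  (v8,v15,v12) [+--] → (-0.9842, 1.56023, -0.622075)–(-0.9842, 2.18233, 0)  len=0.8798
  (v13,v17,v14) [--+] → (-0.9842, 0.517486, 0.208587)–(-0.9842, 0.9842, 0.401909)  len=0.5052
  (v14,v17,v18) [+--] → (-0.9842, 0.517486, 0.208587)–(-0.9842, 0.014, 0)  len=0.5450
  (v14,v18,v15) [+--] → (-0.9842, 0.014, 0)–(-0.9842, 0.9842, -0.401909)  len=1.0502
  (v18,v21,v22) [--+] → (-0.9842, -0.9842, 0.401909)–(-0.9842, -0.014, 0)  len=1.0502
  (v18,v22,v19) [-+-] → (-0.9842, -0.014, 0)–(-0.9842, -0.517486, -0.208587)  len=0.5450
  (v19,v22,v23) [-+-] → (-0.9842, -0.517486, -0.208587)–(-0.9842, -0.9842, -0.401909)  len=0.5052
  (v20,v24,v21) [-+-] → (-0.9842, -2.18233, 0)–(-0.9842, -1.56023, 0.622075)  len=0.8798
  (v21,v24,v25) [-++] → (-0.9842, -1.56023, 0.622075)–(-0.9842, -1.38231, 0.8)  len=0.2516
  (v21,v25,v22) [-++] → (-0.9842, -1.38231, 0.8)–(-0.9842, -0.9842, 0.401909)  len=0.5630
  (v22,v26,v23) [++-] → (-0.9842, -1.20438, -0.622075)–(-0.9842, -0.9842, -0.401909)  len=0.3114
  (v23,v26,v27) [-++] → (-0.9842, -1.20438, -0.622075)–(-0.9842, -1.38231, -0.8)  len=0.2516
  (v23,v27,v20) [-+-] → (-0.9842, -1.38231, -0.8)–(-0.9842, -1.81225, -0.370078)  len=0.6080
  (v20,v27,v24) [-++] → (-0.9842, -1.81225, -0.370078)–(-0.9842, -2.18233, 0)  len=0.5234

Chained into 2 loop(s):
  loop 1: 10 segments, perimeter = 5.4891
  loop 2: 10 segments, perimeter = 5.4891
Total perimeter = 10.978

loops=2 perimeter=10.978


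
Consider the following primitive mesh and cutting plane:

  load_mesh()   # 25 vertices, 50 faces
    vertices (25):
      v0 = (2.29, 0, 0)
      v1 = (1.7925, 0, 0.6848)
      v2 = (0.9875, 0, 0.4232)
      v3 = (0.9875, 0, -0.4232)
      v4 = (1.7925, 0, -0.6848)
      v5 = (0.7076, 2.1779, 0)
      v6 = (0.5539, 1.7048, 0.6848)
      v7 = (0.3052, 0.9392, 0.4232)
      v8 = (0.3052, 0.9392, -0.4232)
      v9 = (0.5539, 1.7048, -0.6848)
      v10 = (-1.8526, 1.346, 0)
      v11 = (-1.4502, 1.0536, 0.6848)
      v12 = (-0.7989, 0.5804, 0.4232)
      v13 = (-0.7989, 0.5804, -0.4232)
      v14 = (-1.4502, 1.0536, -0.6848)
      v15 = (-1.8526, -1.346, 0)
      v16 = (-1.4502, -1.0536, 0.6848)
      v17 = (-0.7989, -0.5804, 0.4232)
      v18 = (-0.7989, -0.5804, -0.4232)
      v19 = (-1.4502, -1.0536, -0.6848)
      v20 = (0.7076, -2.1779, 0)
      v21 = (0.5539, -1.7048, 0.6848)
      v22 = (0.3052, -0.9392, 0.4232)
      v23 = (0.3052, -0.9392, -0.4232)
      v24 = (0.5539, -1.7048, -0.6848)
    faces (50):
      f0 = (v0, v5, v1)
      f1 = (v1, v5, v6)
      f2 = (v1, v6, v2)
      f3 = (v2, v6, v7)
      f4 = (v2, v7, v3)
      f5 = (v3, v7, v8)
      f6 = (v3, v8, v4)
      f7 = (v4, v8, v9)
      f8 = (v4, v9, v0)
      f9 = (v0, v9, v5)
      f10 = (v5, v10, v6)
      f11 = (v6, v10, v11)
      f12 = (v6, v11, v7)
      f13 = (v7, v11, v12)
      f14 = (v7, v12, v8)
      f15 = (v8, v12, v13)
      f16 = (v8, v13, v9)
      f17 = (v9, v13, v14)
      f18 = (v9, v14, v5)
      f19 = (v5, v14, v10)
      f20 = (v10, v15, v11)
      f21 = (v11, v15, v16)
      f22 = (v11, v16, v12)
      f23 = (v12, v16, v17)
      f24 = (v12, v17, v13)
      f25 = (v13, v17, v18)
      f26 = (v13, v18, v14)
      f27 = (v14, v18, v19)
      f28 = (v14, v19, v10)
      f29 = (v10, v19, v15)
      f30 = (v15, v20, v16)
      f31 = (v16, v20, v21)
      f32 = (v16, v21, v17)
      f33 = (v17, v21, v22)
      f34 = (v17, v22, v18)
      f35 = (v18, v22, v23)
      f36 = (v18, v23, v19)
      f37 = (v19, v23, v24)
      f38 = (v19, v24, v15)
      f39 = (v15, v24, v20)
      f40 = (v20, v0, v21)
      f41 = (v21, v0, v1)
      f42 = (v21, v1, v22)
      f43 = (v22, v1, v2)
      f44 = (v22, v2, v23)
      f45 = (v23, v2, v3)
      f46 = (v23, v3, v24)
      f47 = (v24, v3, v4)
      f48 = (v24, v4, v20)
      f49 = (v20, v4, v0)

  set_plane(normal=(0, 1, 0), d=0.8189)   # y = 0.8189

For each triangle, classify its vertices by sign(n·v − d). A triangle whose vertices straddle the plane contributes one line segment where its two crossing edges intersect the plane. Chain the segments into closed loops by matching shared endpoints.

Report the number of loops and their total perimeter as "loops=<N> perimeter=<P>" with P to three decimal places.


Straddling triangles (22 of 50):
  (v0,v5,v1) [-+-] → (1.69501, 0.8189, 0)–(1.38457, 0.8189, 0.427312)  len=0.5282
  (v1,v5,v6) [-++] → (1.38457, 0.8189, 0.427312)–(1.19754, 0.8189, 0.6848)  len=0.3182
  (v1,v6,v2) [-+-] → (1.19754, 0.8189, 0.6848)–(0.77922, 0.8189, 0.548859)  len=0.4399
  (v2,v6,v7) [-++] → (0.77922, 0.8189, 0.548859)–(0.392594, 0.8189, 0.4232)  len=0.4065
  (v2,v7,v3) [-+-] → (0.392594, 0.8189, 0.4232)–(0.392594, 0.8189, 0.314787)  len=0.1084
  (v3,v7,v8) [-++] → (0.392594, 0.8189, 0.314787)–(0.392594, 0.8189, -0.4232)  len=0.7380
  (v3,v8,v4) [-+-] → (0.392594, 0.8189, -0.4232)–(0.495705, 0.8189, -0.456708)  len=0.1084
  (v4,v8,v9) [-++] → (0.495705, 0.8189, -0.456708)–(1.19754, 0.8189, -0.6848)  len=0.7380
  (v4,v9,v0) [-+-] → (1.19754, 0.8189, -0.6848)–(1.45607, 0.8189, -0.328943)  len=0.4399
  (v0,v9,v5) [-++] → (1.45607, 0.8189, -0.328943)–(1.69501, 0.8189, 0)  len=0.4066
  (v7,v11,v12) [++-] → (-1.12717, 0.8189, 0.55505)–(-0.0649874, 0.8189, 0.4232)  len=1.0703
  (v7,v12,v8) [+-+] → (-0.0649874, 0.8189, 0.4232)–(-0.0649874, 0.8189, -0.139415)  len=0.5626
  (v8,v12,v13) [+--] → (-0.0649874, 0.8189, -0.139415)–(-0.0649874, 0.8189, -0.4232)  len=0.2838
  (v8,v13,v9) [+-+] → (-0.0649874, 0.8189, -0.4232)–(-0.511953, 0.8189, -0.478689)  len=0.4504
  (v9,v13,v14) [+-+] → (-0.511953, 0.8189, -0.478689)–(-1.12717, 0.8189, -0.55505)  len=0.6199
  (v10,v15,v11) [+-+] → (-1.8526, 0.8189, 0)–(-1.48956, 0.8189, 0.617821)  len=0.7166
  (v11,v15,v16) [+--] → (-1.48956, 0.8189, 0.617821)–(-1.4502, 0.8189, 0.6848)  len=0.0777
  (v11,v16,v12) [+--] → (-1.4502, 0.8189, 0.6848)–(-1.12717, 0.8189, 0.55505)  len=0.3481
  (v13,v18,v14) [--+] → (-1.35665, 0.8189, -0.647225)–(-1.12717, 0.8189, -0.55505)  len=0.2473
  (v14,v18,v19) [+--] → (-1.35665, 0.8189, -0.647225)–(-1.4502, 0.8189, -0.6848)  len=0.1008
  (v14,v19,v10) [+-+] → (-1.4502, 0.8189, -0.6848)–(-1.76421, 0.8189, -0.150424)  len=0.6198
  (v10,v19,v15) [+--] → (-1.76421, 0.8189, -0.150424)–(-1.8526, 0.8189, 0)  len=0.1745

Chained into 2 loop(s):
  loop 1: 10 segments, perimeter = 4.2320
  loop 2: 12 segments, perimeter = 5.2719
Total perimeter = 9.504

loops=2 perimeter=9.504


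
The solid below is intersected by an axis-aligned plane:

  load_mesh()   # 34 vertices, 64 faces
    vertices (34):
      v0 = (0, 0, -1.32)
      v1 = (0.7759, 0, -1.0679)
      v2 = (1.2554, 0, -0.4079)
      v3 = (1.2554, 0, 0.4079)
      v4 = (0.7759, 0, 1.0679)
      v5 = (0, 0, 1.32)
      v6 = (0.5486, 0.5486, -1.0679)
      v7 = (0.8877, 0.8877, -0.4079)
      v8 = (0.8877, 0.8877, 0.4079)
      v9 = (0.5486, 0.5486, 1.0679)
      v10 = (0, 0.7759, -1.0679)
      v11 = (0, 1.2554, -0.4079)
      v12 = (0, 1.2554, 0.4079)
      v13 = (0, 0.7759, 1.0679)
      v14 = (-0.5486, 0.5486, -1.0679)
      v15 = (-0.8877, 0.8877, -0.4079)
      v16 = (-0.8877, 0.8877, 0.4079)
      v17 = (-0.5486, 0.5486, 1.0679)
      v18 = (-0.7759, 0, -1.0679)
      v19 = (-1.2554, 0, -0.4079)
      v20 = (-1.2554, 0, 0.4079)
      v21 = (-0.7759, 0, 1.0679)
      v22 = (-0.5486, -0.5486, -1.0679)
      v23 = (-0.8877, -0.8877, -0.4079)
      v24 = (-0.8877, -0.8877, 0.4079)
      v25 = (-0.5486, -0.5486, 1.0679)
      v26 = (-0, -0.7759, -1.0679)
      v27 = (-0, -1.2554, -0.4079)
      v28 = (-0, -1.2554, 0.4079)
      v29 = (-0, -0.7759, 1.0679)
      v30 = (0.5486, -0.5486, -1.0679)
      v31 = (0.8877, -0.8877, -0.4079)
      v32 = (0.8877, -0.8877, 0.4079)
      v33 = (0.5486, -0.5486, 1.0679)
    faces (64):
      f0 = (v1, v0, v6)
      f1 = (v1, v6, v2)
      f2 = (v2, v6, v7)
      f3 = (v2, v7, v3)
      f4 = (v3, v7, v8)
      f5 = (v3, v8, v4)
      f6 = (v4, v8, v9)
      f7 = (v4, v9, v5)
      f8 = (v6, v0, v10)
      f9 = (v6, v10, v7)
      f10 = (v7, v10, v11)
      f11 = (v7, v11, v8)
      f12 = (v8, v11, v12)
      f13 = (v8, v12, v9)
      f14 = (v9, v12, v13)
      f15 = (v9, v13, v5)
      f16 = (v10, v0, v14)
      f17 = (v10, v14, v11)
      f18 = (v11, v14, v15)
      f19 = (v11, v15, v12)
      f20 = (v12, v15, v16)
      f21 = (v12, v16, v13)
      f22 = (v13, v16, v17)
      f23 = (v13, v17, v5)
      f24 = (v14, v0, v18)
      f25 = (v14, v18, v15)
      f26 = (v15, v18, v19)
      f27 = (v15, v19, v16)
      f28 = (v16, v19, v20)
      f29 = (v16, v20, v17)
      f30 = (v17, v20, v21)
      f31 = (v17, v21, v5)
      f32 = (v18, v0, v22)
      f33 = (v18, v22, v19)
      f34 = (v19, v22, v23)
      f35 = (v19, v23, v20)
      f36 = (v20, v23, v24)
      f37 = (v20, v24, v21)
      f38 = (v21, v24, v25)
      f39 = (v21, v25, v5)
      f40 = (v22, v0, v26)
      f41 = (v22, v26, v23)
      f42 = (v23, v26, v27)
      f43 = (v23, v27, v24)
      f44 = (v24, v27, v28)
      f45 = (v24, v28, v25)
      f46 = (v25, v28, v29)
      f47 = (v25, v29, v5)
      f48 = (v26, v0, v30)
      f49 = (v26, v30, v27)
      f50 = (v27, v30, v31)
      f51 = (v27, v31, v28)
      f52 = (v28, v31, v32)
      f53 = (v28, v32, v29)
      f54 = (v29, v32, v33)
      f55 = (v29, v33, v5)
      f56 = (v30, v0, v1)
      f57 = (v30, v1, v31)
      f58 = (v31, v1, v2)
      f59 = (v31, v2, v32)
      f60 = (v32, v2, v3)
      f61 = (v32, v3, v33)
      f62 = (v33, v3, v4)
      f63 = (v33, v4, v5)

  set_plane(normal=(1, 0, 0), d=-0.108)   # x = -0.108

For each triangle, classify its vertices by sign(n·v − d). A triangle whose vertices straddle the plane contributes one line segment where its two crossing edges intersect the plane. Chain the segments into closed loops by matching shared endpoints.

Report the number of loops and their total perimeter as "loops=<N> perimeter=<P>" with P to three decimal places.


Straddling triangles (20 of 64):
  (v10,v0,v14) [++-] → (-0.108, 0.108, -1.27037)–(-0.108, 0.731153, -1.0679)  len=0.6552
  (v10,v14,v11) [+-+] → (-0.108, 0.731153, -1.0679)–(-0.108, 1.11626, -0.537831)  len=0.6552
  (v11,v14,v15) [+--] → (-0.108, 1.11626, -0.537831)–(-0.108, 1.21066, -0.4079)  len=0.1606
  (v11,v15,v12) [+-+] → (-0.108, 1.21066, -0.4079)–(-0.108, 1.21066, 0.308648)  len=0.7165
  (v12,v15,v16) [+--] → (-0.108, 1.21066, 0.308648)–(-0.108, 1.21066, 0.4079)  len=0.0993
  (v12,v16,v13) [+-+] → (-0.108, 1.21066, 0.4079)–(-0.108, 0.789502, 0.987603)  len=0.7165
  (v13,v16,v17) [+--] → (-0.108, 0.789502, 0.987603)–(-0.108, 0.731153, 1.0679)  len=0.0993
  (v13,v17,v5) [+-+] → (-0.108, 0.731153, 1.0679)–(-0.108, 0.108, 1.27037)  len=0.6552
  (v14,v0,v18) [-+-] → (-0.108, 0.108, -1.27037)–(-0.108, 0, -1.28491)  len=0.1090
  (v17,v21,v5) [--+] → (-0.108, 0, 1.28491)–(-0.108, 0.108, 1.27037)  len=0.1090
  (v18,v0,v22) [-+-] → (-0.108, 0, -1.28491)–(-0.108, -0.108, -1.27037)  len=0.1090
  (v21,v25,v5) [--+] → (-0.108, -0.108, 1.27037)–(-0.108, 0, 1.28491)  len=0.1090
  (v22,v0,v26) [-++] → (-0.108, -0.108, -1.27037)–(-0.108, -0.731153, -1.0679)  len=0.6552
  (v22,v26,v23) [-+-] → (-0.108, -0.731153, -1.0679)–(-0.108, -0.789502, -0.987603)  len=0.0993
  (v23,v26,v27) [-++] → (-0.108, -0.789502, -0.987603)–(-0.108, -1.21066, -0.4079)  len=0.7165
  (v23,v27,v24) [-+-] → (-0.108, -1.21066, -0.4079)–(-0.108, -1.21066, -0.308648)  len=0.0993
  (v24,v27,v28) [-++] → (-0.108, -1.21066, -0.308648)–(-0.108, -1.21066, 0.4079)  len=0.7165
  (v24,v28,v25) [-+-] → (-0.108, -1.21066, 0.4079)–(-0.108, -1.11626, 0.537831)  len=0.1606
  (v25,v28,v29) [-++] → (-0.108, -1.11626, 0.537831)–(-0.108, -0.731153, 1.0679)  len=0.6552
  (v25,v29,v5) [-++] → (-0.108, -0.731153, 1.0679)–(-0.108, -0.108, 1.27037)  len=0.6552

Chained into 1 loop(s):
  loop 1: 20 segments, perimeter = 7.9516
Total perimeter = 7.952

loops=1 perimeter=7.952
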